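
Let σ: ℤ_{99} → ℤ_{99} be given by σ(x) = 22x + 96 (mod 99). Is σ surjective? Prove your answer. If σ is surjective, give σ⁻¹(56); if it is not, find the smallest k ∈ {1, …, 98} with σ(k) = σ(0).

9

Since gcd(22, 99) = 11, we have 22x ≡ 0 (mod 11) for all x, so σ(x) ≡ 8 (mod 11).
But 0 ≢ 8 (mod 11), so 0 ∈ ℤ_{99} has no preimage. Thus σ is not surjective.
Since σ is not surjective, we find the least positive k with σ(k) = σ(0): this means 22k ≡ 0 (mod 99), i.e. 99 ∣ 22k. Since gcd(22, 99) = 11, dividing through by 11 this holds exactly when 9 ∣ 2k, and as gcd(2, 9) = 1, exactly when 9 ∣ k.
The smallest positive such k is 9.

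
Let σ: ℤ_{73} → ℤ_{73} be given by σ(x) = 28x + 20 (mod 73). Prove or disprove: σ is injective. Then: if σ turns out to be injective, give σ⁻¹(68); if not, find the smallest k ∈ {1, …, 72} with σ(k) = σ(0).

33

Recall: σ is injective if σ(u) = σ(v) implies u = v.
If σ(u) = σ(v), then 28u ≡ 28v (mod 73). Because gcd(28, 73) = 1, we may cancel 28 to get u ≡ v (mod 73).
So σ is injective.
We now compute 28⁻¹ mod 73 explicitly. Euclid's algorithm: 73 = 2·28 + 17, 28 = 1·17 + 11, 17 = 1·11 + 6, 11 = 1·6 + 5, 6 = 1·5 + 1; back-substituting gives 1 = 60·28 − 23·73, so 28⁻¹ ≡ 60 (mod 73).
Since σ is injective, we compute σ⁻¹(68): solve 28x + 20 ≡ 68 (mod 73), i.e. 28x ≡ 48 (mod 73).
Multiplying by 28⁻¹ = 60 gives x ≡ 60·48 = 2880 = 39·73 + 33 ≡ 33 (mod 73).
Check: σ(33) = 28·33 + 20 = 944 = 12·73 + 68 ≡ 68 (mod 73).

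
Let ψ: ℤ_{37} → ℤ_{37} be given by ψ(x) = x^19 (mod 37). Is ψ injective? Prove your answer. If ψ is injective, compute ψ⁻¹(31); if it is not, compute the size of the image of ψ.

6

Since 37 is prime, the nonzero elements of ℤ_{37} form a cyclic group of order 36.
As gcd(19, 36) = 1, raising to the 19th power is a bijection on this group: if x_1^19 ≡ x_2^19 then (x_1x_2^{−1})^19 = 1, and the only element of order dividing gcd(19, 36) = 1 is 1, so x_1 = x_2.
With ψ(0) = 0 this makes ψ injective on all of ℤ_{37}, hence bijective (finite equal-size domain and codomain). In particular ψ is injective.
Since ψ is injective, we find the preimage of 31. The inverse of x ↦ x^19 on (ℤ_{37})^× is x ↦ x^19, because 19·19 = 361 = 10·36 + 1 ≡ 1 (mod 36) and x^{36} = 1 for x ≠ 0 (Fermat). So ψ⁻¹(31) = 31^19 mod 37.
Repeated squaring mod 37: 31^1 ≡ 31, 31^2 ≡ 31² = 961 ≡ 36, 31^4 ≡ 36² = 1296 ≡ 1, 31^8 ≡ 1² = 1, 31^16 ≡ 1² = 1. Since 19 = 16 + 2 + 1, 31^19 ≡ 1·36·31: 1·36 = 36, then 36·31 = 1116 ≡ 6. So 31^19 ≡ 6 (mod 37).
Hence ψ⁻¹(31) = 6.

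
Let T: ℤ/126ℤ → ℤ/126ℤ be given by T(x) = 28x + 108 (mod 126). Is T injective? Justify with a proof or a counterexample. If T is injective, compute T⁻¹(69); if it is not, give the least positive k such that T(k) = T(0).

By definition, injectivity means: for all a, b in the domain, T(a) = T(b) implies a = b.
We have gcd(28, 126) = 14 > 1. Taking a = 0 and b = 9: T(0) = 108 and T(9) = 28·9 + 108 = 360 ≡ 108 (mod 126).
So T(0) = T(9) while 0 ≠ 9, so T is not injective.
Since T is not injective, we find the least positive k with T(k) = T(0): this means 28k ≡ 0 (mod 126), i.e. 126 ∣ 28k. Since gcd(28, 126) = 14, dividing through by 14 this holds exactly when 9 ∣ 2k, and as gcd(2, 9) = 1, exactly when 9 ∣ k.
The smallest positive such k is 9.

9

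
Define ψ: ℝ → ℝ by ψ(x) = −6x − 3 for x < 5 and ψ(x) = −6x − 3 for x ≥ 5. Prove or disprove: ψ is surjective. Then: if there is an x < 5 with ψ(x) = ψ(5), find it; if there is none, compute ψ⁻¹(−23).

10/3

Both pieces are strictly decreasing (slopes −6 and −6), so each is injective on its own interval.
The left piece maps (−∞, 5) onto (−33, ∞); the right piece maps [5, ∞) onto (−∞, −33].
These images together cover ℝ, so ψ is surjective.
Because the two images are disjoint, no x < 5 has ψ(x) = ψ(5), so we compute ψ⁻¹(−23): −23 lies in (−33, ∞), so solve −6x − 3 = −23: x = (−23 + 3)/(−6) = 10/3.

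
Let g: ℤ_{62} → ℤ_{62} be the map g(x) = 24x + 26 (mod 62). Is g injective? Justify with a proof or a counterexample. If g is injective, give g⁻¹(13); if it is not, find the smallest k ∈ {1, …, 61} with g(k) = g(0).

31

We have gcd(24, 62) = 2 > 1. Taking a = 0 and b = 31: g(0) = 26 and g(31) = 24·31 + 26 = 770 ≡ 26 (mod 62).
So g(0) = g(31) while 0 ≠ 31, thus g is not injective.
Since g is not injective, we find the least positive k with g(k) = g(0): this means 24k ≡ 0 (mod 62), i.e. 62 ∣ 24k. Since gcd(24, 62) = 2, dividing through by 2 this holds exactly when 31 ∣ 12k, and as gcd(12, 31) = 1, exactly when 31 ∣ k.
The smallest positive such k is 31.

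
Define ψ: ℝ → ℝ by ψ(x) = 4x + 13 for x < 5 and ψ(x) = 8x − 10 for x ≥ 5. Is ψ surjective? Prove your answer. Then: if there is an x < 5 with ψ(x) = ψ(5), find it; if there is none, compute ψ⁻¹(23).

Both pieces are strictly increasing (slopes 4 and 8), so each is injective on its own interval.
The left piece maps (−∞, 5) onto (−∞, 33); the right piece maps [5, ∞) onto [30, ∞).
The union (−∞, 33) ∪ [30, ∞) covers ℝ, so ψ is surjective.
For the follow-up: the images overlap, so an x < 5 with ψ(x) = ψ(5) exists. ψ(5) = 30; solving 4x + 13 = 30 for x < 5 gives x = (30 − 13)/4 = 17/4.

17/4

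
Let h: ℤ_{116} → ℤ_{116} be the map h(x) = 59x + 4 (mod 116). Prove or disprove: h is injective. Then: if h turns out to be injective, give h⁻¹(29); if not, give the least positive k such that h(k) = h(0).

83

By definition, h is injective if h(a) = h(b) implies a = b.
Suppose h(a) = h(b) in ℤ_{116}. Then 59a + 4 ≡ 59b + 4 (mod 116), so 59(a − b) ≡ 0 (mod 116).
Since gcd(59, 116) = 1, 59 is invertible modulo 116, so a − b ≡ 0 (mod 116), i.e. a = b.
So h is injective.
We now compute 59⁻¹ mod 116 explicitly. Euclid's algorithm: 116 = 1·59 + 57, 59 = 1·57 + 2, 57 = 28·2 + 1; back-substituting gives 1 = 59·59 − 30·116, so 59⁻¹ ≡ 59 (mod 116).
Since h is injective, we compute h⁻¹(29): solve 59x + 4 ≡ 29 (mod 116), i.e. 59x ≡ 25 (mod 116).
Multiplying by 59⁻¹ = 59 gives x ≡ 59·25 = 1475 = 12·116 + 83 ≡ 83 (mod 116).
Check: h(83) = 59·83 + 4 = 4901 = 42·116 + 29 ≡ 29 (mod 116).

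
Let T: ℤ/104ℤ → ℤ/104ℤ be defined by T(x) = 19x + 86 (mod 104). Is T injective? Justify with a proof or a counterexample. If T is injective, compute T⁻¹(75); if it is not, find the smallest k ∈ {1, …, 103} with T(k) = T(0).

87

If T(s) = T(t), then 19s ≡ 19t (mod 104). Because gcd(19, 104) = 1, we may cancel 19 to get s ≡ t (mod 104).
So T is injective.
We now compute 19⁻¹ mod 104 explicitly. Euclid's algorithm: 104 = 5·19 + 9, 19 = 2·9 + 1; back-substituting gives 1 = 11·19 − 2·104, so 19⁻¹ ≡ 11 (mod 104).
Since T is injective, we compute T⁻¹(75): solve 19x + 86 ≡ 75 (mod 104), i.e. 19x ≡ 93 (mod 104).
Multiplying by 19⁻¹ = 11 gives x ≡ 11·93 = 1023 = 9·104 + 87 ≡ 87 (mod 104).
Check: T(87) = 19·87 + 86 = 1739 = 16·104 + 75 ≡ 75 (mod 104).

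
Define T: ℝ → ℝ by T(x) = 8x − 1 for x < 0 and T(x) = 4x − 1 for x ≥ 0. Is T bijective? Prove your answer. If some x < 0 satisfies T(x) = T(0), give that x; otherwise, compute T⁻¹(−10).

Both pieces are strictly increasing (slopes 8 and 4), so each is injective on its own interval.
The left piece maps (−∞, 0) onto (−∞, −1); the right piece maps [0, ∞) onto [−1, ∞).
Since −1 = −1, the images partition ℝ: T is injective and surjective, hence bijective.
Because the two images are disjoint, no x < 0 has T(x) = T(0), so we compute T⁻¹(−10): −10 lies in (−∞, −1), so solve 8x − 1 = −10: x = (−10 + 1)/8 = −9/8.

-9/8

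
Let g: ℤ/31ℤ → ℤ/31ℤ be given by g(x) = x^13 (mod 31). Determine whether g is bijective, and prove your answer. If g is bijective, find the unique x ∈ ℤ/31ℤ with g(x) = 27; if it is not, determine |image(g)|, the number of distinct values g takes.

15

Since 31 is prime, the nonzero elements of ℤ/31ℤ form a cyclic group of order 30.
As gcd(13, 30) = 1, raising to the 13th power is a bijection on this group: if x_1^13 ≡ x_2^13 then (x_1x_2^{−1})^13 = 1, and the only element of order dividing gcd(13, 30) = 1 is 1, so x_1 = x_2.
With g(0) = 0 this makes g injective on all of ℤ/31ℤ, hence bijective (finite equal-size domain and codomain). In particular g is bijective.
Since g is bijective, we find the preimage of 27. The inverse of x ↦ x^13 on (ℤ/31ℤ)^× is x ↦ x^7, because 13·7 = 91 = 3·30 + 1 ≡ 1 (mod 30) and x^{30} = 1 for x ≠ 0 (Fermat). So g⁻¹(27) = 27^7 mod 31.
Repeated squaring mod 31: 27^1 ≡ 27, 27^2 ≡ 27² = 729 ≡ 16, 27^4 ≡ 16² = 256 ≡ 8. Since 7 = 4 + 2 + 1, 27^7 ≡ 8·16·27: 8·16 = 128 ≡ 4, then 4·27 = 108 ≡ 15. So 27^7 ≡ 15 (mod 31).
Hence g⁻¹(27) = 15.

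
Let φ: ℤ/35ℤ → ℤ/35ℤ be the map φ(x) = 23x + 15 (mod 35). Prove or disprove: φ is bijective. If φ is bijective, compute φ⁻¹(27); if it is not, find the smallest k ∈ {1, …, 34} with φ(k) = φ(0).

By definition, φ is injective when φ(a) = φ(b) forces a = b.
If φ(a) = φ(b), then 23a ≡ 23b (mod 35). Because gcd(23, 35) = 1, we may cancel 23 to get a ≡ b (mod 35).
We now compute 23⁻¹ mod 35 explicitly. Euclid's algorithm: 35 = 1·23 + 12, 23 = 1·12 + 11, 12 = 1·11 + 1; back-substituting gives 1 = 32·23 − 21·35, so 23⁻¹ ≡ 32 (mod 35).
Then y ↦ 32(y − 15) is a two-sided inverse to φ, so every y ∈ ℤ/35ℤ has a preimage.
So φ is bijective.
Since φ is bijective, we compute φ⁻¹(27): solve 23x + 15 ≡ 27 (mod 35), i.e. 23x ≡ 12 (mod 35).
Multiplying by 23⁻¹ = 32 gives x ≡ 32·12 = 384 = 10·35 + 34 ≡ 34 (mod 35).
Check: φ(34) = 23·34 + 15 = 797 = 22·35 + 27 ≡ 27 (mod 35).

34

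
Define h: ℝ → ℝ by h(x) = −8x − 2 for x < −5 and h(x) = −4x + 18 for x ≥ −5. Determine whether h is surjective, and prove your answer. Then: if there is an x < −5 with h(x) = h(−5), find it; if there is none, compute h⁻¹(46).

-6

Both pieces are strictly decreasing (slopes −8 and −4), so each is injective on its own interval.
The left piece maps (−∞, −5) onto (38, ∞); the right piece maps [−5, ∞) onto (−∞, 38].
These images together cover ℝ, so h is surjective.
Because the two images are disjoint, no x < −5 has h(x) = h(−5), so we compute h⁻¹(46): 46 lies in (38, ∞), so solve −8x − 2 = 46: x = (46 + 2)/(−8) = −6.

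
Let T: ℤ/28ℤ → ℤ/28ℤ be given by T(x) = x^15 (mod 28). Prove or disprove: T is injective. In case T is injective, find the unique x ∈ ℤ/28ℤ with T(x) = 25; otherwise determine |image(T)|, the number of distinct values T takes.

T(2): Repeated squaring mod 28: 2^1 ≡ 2, 2^2 ≡ 2² = 4, 2^4 ≡ 4² = 16, 2^8 ≡ 16² = 256 ≡ 4. Since 15 = 8 + 4 + 2 + 1, 2^15 ≡ 4·16·4·2: 4·16 = 64 ≡ 8, then 8·4 = 32 ≡ 4, then 4·2 = 8. So 2^15 ≡ 8 (mod 28).
T(4): Repeated squaring mod 28: 4^1 ≡ 4, 4^2 ≡ 4² = 16, 4^4 ≡ 16² = 256 ≡ 4, 4^8 ≡ 4² = 16. Since 15 = 8 + 4 + 2 + 1, 4^15 ≡ 16·4·16·4: 16·4 = 64 ≡ 8, then 8·16 = 128 ≡ 16, then 16·4 = 64 ≡ 8. So 4^15 ≡ 8 (mod 28).
So T(2) = T(4) = 8 while 2 ≠ 4, thus T is not injective.
Since T is not injective, we determine |image(T)|. Computing x^15 mod 28 for each x (by repeated squaring, reducing mod 28 at every step), the values T(0), T(1), …, T(27) are: 0, 1, 8, 27, 8, 13, 20, 7, 8, 1, 20, 15, 20, 13, 0, 15, 8, 13, 8, 27, 20, 21, 8, 15, 20, 1, 20, 27.
The distinct values are {0, 1, 7, 8, 13, 15, 20, 21, 27}; there are 9 of them.

9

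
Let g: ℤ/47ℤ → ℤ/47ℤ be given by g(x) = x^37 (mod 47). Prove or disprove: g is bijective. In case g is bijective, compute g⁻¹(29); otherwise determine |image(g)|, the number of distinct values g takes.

Since 47 is prime, the nonzero elements of ℤ/47ℤ form a cyclic group of order 46.
As gcd(37, 46) = 1, raising to the 37th power is a bijection on this group: if x_1^37 ≡ x_2^37 then (x_1x_2^{−1})^37 = 1, and the only element of order dividing gcd(37, 46) = 1 is 1, so x_1 = x_2.
With g(0) = 0 this makes g injective on all of ℤ/47ℤ, hence bijective (finite equal-size domain and codomain). In particular g is bijective.
Since g is bijective, we find the preimage of 29. The inverse of x ↦ x^37 on (ℤ/47ℤ)^× is x ↦ x^5, because 37·5 = 185 = 4·46 + 1 ≡ 1 (mod 46) and x^{46} = 1 for x ≠ 0 (Fermat). So g⁻¹(29) = 29^5 mod 47.
Repeated squaring mod 47: 29^1 ≡ 29, 29^2 ≡ 29² = 841 ≡ 42, 29^4 ≡ 42² = 1764 ≡ 25. Since 5 = 4 + 1, 29^5 ≡ 25·29: 25·29 = 725 ≡ 20. So 29^5 ≡ 20 (mod 47).
Hence g⁻¹(29) = 20.

20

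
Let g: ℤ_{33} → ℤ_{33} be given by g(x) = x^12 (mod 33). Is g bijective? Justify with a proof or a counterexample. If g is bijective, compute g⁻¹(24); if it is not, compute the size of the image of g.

12

g(4): Repeated squaring mod 33: 4^1 ≡ 4, 4^2 ≡ 4² = 16, 4^4 ≡ 16² = 256 ≡ 25, 4^8 ≡ 25² = 625 ≡ 31. Since 12 = 8 + 4, 4^12 ≡ 31·25: 31·25 = 775 ≡ 16. So 4^12 ≡ 16 (mod 33).
g(7): Repeated squaring mod 33: 7^1 ≡ 7, 7^2 ≡ 7² = 49 ≡ 16, 7^4 ≡ 16² = 256 ≡ 25, 7^8 ≡ 25² = 625 ≡ 31. Since 12 = 8 + 4, 7^12 ≡ 31·25: 31·25 = 775 ≡ 16. So 7^12 ≡ 16 (mod 33).
So g(4) = g(7) = 16 while 4 ≠ 7, thus g is not injective, hence not bijective.
Since g is not bijective, we determine |image(g)|. Computing x^12 mod 33 for each x (by repeated squaring, reducing mod 33 at every step), the values g(0), g(1), …, g(32) are: 0, 1, 4, 9, 16, 25, 3, 16, 31, 15, 1, 22, 12, 4, 31, 27, 25, 25, 27, 31, 4, 12, 22, 1, 15, 31, 16, 3, 25, 16, 9, 4, 1.
The distinct values are {0, 1, 3, 4, 9, 12, 15, 16, 22, 25, 27, 31}; there are 12 of them.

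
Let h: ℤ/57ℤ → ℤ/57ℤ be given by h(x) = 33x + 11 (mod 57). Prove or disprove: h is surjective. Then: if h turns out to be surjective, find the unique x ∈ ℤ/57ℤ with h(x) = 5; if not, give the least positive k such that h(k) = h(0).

19

Since gcd(33, 57) = 3, we have 33x ≡ 0 (mod 3) for all x, so h(x) ≡ 2 (mod 3).
But 0 ≢ 2 (mod 3), so 0 ∈ ℤ/57ℤ has no preimage. Therefore h is not surjective.
Since h is not surjective, we find the least positive k with h(k) = h(0): this means 33k ≡ 0 (mod 57), i.e. 57 ∣ 33k. Since gcd(33, 57) = 3, dividing through by 3 this holds exactly when 19 ∣ 11k, and as gcd(11, 19) = 1, exactly when 19 ∣ k.
The smallest positive such k is 19.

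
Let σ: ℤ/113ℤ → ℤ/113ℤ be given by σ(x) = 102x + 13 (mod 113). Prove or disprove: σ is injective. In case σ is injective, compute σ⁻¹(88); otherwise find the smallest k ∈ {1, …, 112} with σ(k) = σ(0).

24

If σ(a) = σ(b), then 102a ≡ 102b (mod 113). Because gcd(102, 113) = 1, we may cancel 102 to get a ≡ b (mod 113).
So σ is injective.
We now compute 102⁻¹ mod 113 explicitly. Euclid's algorithm: 113 = 1·102 + 11, 102 = 9·11 + 3, 11 = 3·3 + 2, 3 = 1·2 + 1; back-substituting gives 1 = 41·102 − 37·113, so 102⁻¹ ≡ 41 (mod 113).
Since σ is injective, we find σ⁻¹(88): we need 102x ≡ 88 − 13 ≡ 75 (mod 113). Using 102⁻¹ = 41: x ≡ 41·75 = 3075 = 27·113 + 24, so x = 24.
Check: σ(24) = 102·24 + 13 = 2461 = 21·113 + 88 ≡ 88 (mod 113).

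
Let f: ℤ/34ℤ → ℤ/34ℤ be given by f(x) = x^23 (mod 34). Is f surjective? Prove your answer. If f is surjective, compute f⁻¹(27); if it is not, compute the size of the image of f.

5

Computing x^23 mod 34 for each x (by repeated squaring, reducing mod 34 at every step), the values f(0), f(1), …, f(33) are: 0, 1, 26, 11, 30, 27, 14, 29, 32, 19, 22, 3, 24, 21, 6, 25, 16, 17, 18, 9, 28, 13, 10, 31, 12, 15, 2, 5, 20, 7, 4, 23, 8, 33.
Every element of ℤ/34ℤ appears exactly once in this list, so f is a bijection, and in particular surjective.
Since f is surjective, we read off the preimage of 27 from the same table: f(5) = 27, so f⁻¹(27) = 5.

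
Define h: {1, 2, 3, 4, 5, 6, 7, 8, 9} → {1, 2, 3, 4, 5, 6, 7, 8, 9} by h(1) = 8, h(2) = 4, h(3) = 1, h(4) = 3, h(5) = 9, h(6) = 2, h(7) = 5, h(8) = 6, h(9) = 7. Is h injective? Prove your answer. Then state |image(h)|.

The values h(1), …, h(9) are 8, 4, 1, 3, 9, 2, 5, 6, 7 — all distinct.
So h(a) = h(b) only when a = b, and h is injective.
The image of h is {1, 2, 3, 4, 5, 6, 7, 8, 9}, which has 9 elements.

9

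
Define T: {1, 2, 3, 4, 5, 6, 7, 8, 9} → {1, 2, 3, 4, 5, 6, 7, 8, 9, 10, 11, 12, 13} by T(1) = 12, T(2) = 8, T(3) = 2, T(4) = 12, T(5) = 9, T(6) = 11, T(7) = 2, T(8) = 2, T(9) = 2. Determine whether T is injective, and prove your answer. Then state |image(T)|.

T(1) = 12 = T(4) with 1 ≠ 4, so T is not injective.
The image of T is {2, 8, 9, 11, 12}, which has 5 elements.

5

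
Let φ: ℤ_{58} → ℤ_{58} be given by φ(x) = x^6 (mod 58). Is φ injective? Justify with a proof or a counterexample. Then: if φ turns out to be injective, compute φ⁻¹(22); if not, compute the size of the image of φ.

30

φ(28): Repeated squaring mod 58: 28^1 ≡ 28, 28^2 ≡ 28² = 784 ≡ 30, 28^4 ≡ 30² = 900 ≡ 30. Since 6 = 4 + 2, 28^6 ≡ 30·30: 30·30 = 900 ≡ 30. So 28^6 ≡ 30 (mod 58).
φ(30): Repeated squaring mod 58: 30^1 ≡ 30, 30^2 ≡ 30² = 900 ≡ 30, 30^4 ≡ 30² = 900 ≡ 30. Since 6 = 4 + 2, 30^6 ≡ 30·30: 30·30 = 900 ≡ 30. So 30^6 ≡ 30 (mod 58).
So φ(28) = φ(30) = 30 while 28 ≠ 30, so φ is not injective.
Since φ is not injective, we determine |image(φ)|. Computing x^6 mod 58 for each x (by repeated squaring, reducing mod 58 at every step), the values φ(0), φ(1), …, φ(57) are: 0, 1, 6, 33, 36, 23, 24, 25, 42, 45, 22, 9, 28, 49, 34, 5, 20, 57, 38, 51, 16, 13, 54, 53, 52, 7, 4, 35, 30, 29, 30, 35, 4, 7, 52, 53, 54, 13, 16, 51, 38, 57, 20, 5, 34, 49, 28, 9, 22, 45, 42, 25, 24, 23, 36, 33, 6, 1.
The distinct values are {0, 1, 4, 5, 6, 7, 9, 13, 16, 20, 22, 23, 24, 25, 28, 29, 30, 33, 34, 35, 36, 38, 42, 45, 49, 51, 52, 53, 54, 57}; there are 30 of them.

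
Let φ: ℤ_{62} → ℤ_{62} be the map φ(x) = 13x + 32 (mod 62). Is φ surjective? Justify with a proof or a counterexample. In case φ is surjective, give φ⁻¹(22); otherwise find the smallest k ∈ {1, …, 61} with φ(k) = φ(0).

Since gcd(13, 62) = 1, 13 is invertible modulo 62. Euclid's algorithm: 62 = 4·13 + 10, 13 = 1·10 + 3, 10 = 3·3 + 1; back-substituting gives 1 = 43·13 − 9·62, so 13⁻¹ ≡ 43 (mod 62).
For any y ∈ ℤ_{62}, x = 43(y − 32) mod 62 satisfies φ(x) = 13·43(y − 32) + 32 ≡ y (since 13·43 ≡ 1 mod 62). So every y has a preimage.
Therefore φ is surjective.
Since φ is surjective, we compute φ⁻¹(22): solve 13x + 32 ≡ 22 (mod 62), i.e. 13x ≡ 52 (mod 62).
Multiplying by 13⁻¹ = 43 gives x ≡ 43·52 = 2236 = 36·62 + 4 ≡ 4 (mod 62).
Check: φ(4) = 13·4 + 32 = 84 = 1·62 + 22 ≡ 22 (mod 62).

4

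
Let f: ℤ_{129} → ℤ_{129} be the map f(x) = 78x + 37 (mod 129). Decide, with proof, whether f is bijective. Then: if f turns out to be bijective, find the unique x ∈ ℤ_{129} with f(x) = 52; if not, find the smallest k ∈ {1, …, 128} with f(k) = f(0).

Recall: f is injective if f(a) = f(b) implies a = b.
We have gcd(78, 129) = 3 > 1. Taking a = 0 and b = 43: f(0) = 37 and f(43) = 78·43 + 37 = 3391 ≡ 37 (mod 129).
So f(0) = f(43) while 0 ≠ 43, thus f is not injective, hence not bijective.
Since f is not bijective, we find the least positive k with f(k) = f(0): this means 78k ≡ 0 (mod 129), i.e. 129 ∣ 78k. Since gcd(78, 129) = 3, dividing through by 3 this holds exactly when 43 ∣ 26k, and as gcd(26, 43) = 1, exactly when 43 ∣ k.
The smallest positive such k is 43.

43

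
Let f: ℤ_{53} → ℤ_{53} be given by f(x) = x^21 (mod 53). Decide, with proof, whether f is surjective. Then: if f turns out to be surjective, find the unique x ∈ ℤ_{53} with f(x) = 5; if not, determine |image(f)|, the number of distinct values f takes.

51

Since 53 is prime, the nonzero elements of ℤ_{53} form a cyclic group of order 52.
As gcd(21, 52) = 1, raising to the 21st power is a bijection on this group: if a^21 ≡ b^21 then (ab^{−1})^21 = 1, and the only element of order dividing gcd(21, 52) = 1 is 1, so a = b.
With f(0) = 0 this makes f injective on all of ℤ_{53}, hence bijective (finite equal-size domain and codomain). In particular f is surjective.
Since f is surjective, we find the preimage of 5. The inverse of x ↦ x^21 on (ℤ_{53})^× is x ↦ x^5, because 21·5 = 105 = 2·52 + 1 ≡ 1 (mod 52) and x^{52} = 1 for x ≠ 0 (Fermat). So f⁻¹(5) = 5^5 mod 53.
Repeated squaring mod 53: 5^1 ≡ 5, 5^2 ≡ 5² = 25, 5^4 ≡ 25² = 625 ≡ 42. Since 5 = 4 + 1, 5^5 ≡ 42·5: 42·5 = 210 ≡ 51. So 5^5 ≡ 51 (mod 53).
Hence f⁻¹(5) = 51.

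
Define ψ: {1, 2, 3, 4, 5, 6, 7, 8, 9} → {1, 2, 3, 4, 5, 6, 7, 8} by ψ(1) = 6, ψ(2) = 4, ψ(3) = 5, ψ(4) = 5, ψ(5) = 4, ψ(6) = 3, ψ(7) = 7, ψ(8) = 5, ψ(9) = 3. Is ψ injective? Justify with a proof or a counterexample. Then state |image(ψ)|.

ψ(3) = 5 = ψ(4) with 3 ≠ 4, so ψ is not injective.
The image of ψ is {3, 4, 5, 6, 7}, which has 5 elements.

5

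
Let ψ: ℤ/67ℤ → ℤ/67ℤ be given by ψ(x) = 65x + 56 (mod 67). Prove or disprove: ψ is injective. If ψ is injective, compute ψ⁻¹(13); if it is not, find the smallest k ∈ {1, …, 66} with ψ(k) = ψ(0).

Suppose ψ(x_1) = ψ(x_2) in ℤ/67ℤ. Then 65x_1 + 56 ≡ 65x_2 + 56 (mod 67), therefore 65(x_1 − x_2) ≡ 0 (mod 67).
Since gcd(65, 67) = 1, 65 is invertible modulo 67, therefore x_1 − x_2 ≡ 0 (mod 67), i.e. x_1 = x_2.
Thus ψ is injective.
We now compute 65⁻¹ mod 67 explicitly. Euclid's algorithm: 67 = 1·65 + 2, 65 = 32·2 + 1; back-substituting gives 1 = 33·65 − 32·67, so 65⁻¹ ≡ 33 (mod 67).
Since ψ is injective, we compute ψ⁻¹(13): solve 65x + 56 ≡ 13 (mod 67), i.e. 65x ≡ 24 (mod 67).
Multiplying by 65⁻¹ = 33 gives x ≡ 33·24 = 792 = 11·67 + 55 ≡ 55 (mod 67).
Check: ψ(55) = 65·55 + 56 = 3631 = 54·67 + 13 ≡ 13 (mod 67).

55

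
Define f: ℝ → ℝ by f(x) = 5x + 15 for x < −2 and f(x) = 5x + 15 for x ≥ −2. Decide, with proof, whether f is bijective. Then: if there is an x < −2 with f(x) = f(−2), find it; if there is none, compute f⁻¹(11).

-4/5

Both pieces are strictly increasing (slopes 5 and 5), so each is injective on its own interval.
The left piece maps (−∞, −2) onto (−∞, 5); the right piece maps [−2, ∞) onto [5, ∞).
Since 5 = 5, the images partition ℝ: f is injective and surjective, hence bijective.
Because the two images are disjoint, no x < −2 has f(x) = f(−2), so we compute f⁻¹(11): 11 lies in [5, ∞), so solve 5x + 15 = 11: x = (11 − 15)/5 = −4/5.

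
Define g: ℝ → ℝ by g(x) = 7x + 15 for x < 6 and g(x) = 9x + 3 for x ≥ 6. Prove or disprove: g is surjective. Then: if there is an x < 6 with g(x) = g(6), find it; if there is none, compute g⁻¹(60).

19/3

Both pieces are strictly increasing (slopes 7 and 9), so each is injective on its own interval.
The left piece maps (−∞, 6) onto (−∞, 57); the right piece maps [6, ∞) onto [57, ∞).
These images together cover ℝ, so g is surjective.
Because the two images are disjoint, no x < 6 has g(x) = g(6), so we compute g⁻¹(60): 60 lies in [57, ∞), so solve 9x + 3 = 60: x = (60 − 3)/9 = 19/3.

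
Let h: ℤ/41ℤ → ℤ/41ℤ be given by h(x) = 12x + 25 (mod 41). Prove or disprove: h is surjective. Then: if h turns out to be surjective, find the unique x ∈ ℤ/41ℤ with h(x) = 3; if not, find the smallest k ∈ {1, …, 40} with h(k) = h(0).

Since gcd(12, 41) = 1, 12 is invertible modulo 41. Euclid's algorithm: 41 = 3·12 + 5, 12 = 2·5 + 2, 5 = 2·2 + 1; back-substituting gives 1 = 24·12 − 7·41, so 12⁻¹ ≡ 24 (mod 41).
Then y ↦ 24(y − 25) is a two-sided inverse to h, so every y ∈ ℤ/41ℤ has a preimage.
Hence h is surjective.
Since h is surjective, we find h⁻¹(3): we need 12x ≡ 3 − 25 ≡ 19 (mod 41). Using 12⁻¹ = 24: x ≡ 24·19 = 456 = 11·41 + 5, so x = 5.
Check: h(5) = 12·5 + 25 = 85 = 2·41 + 3 ≡ 3 (mod 41).

5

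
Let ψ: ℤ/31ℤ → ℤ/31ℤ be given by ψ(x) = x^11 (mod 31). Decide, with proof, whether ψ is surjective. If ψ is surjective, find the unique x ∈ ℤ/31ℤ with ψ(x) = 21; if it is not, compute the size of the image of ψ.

Since 31 is prime, the nonzero elements of ℤ/31ℤ form a cyclic group of order 30.
As gcd(11, 30) = 1, raising to the 11th power is a bijection on this group: if a^11 ≡ b^11 then (ab^{−1})^11 = 1, and the only element of order dividing gcd(11, 30) = 1 is 1, so a = b.
With ψ(0) = 0 this makes ψ injective on all of ℤ/31ℤ, hence bijective (finite equal-size domain and codomain). In particular ψ is surjective.
Since ψ is surjective, we find the preimage of 21. The inverse of x ↦ x^11 on (ℤ/31ℤ)^× is x ↦ x^11, because 11·11 = 121 = 4·30 + 1 ≡ 1 (mod 30) and x^{30} = 1 for x ≠ 0 (Fermat). So ψ⁻¹(21) = 21^11 mod 31.
Repeated squaring mod 31: 21^1 ≡ 21, 21^2 ≡ 21² = 441 ≡ 7, 21^4 ≡ 7² = 49 ≡ 18, 21^8 ≡ 18² = 324 ≡ 14. Since 11 = 8 + 2 + 1, 21^11 ≡ 14·7·21: 14·7 = 98 ≡ 5, then 5·21 = 105 ≡ 12. So 21^11 ≡ 12 (mod 31).
Hence ψ⁻¹(21) = 12.

12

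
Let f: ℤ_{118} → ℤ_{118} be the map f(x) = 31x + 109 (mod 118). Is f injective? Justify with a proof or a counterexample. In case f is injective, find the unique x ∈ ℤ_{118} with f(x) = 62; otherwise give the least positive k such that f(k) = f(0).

67

If f(a) = f(b), then 31a ≡ 31b (mod 118). Because gcd(31, 118) = 1, we may cancel 31 to get a ≡ b (mod 118).
Hence f is injective.
We now compute 31⁻¹ mod 118 explicitly. Euclid's algorithm: 118 = 3·31 + 25, 31 = 1·25 + 6, 25 = 4·6 + 1; back-substituting gives 1 = 99·31 − 26·118, so 31⁻¹ ≡ 99 (mod 118).
Since f is injective, we compute f⁻¹(62): solve 31x + 109 ≡ 62 (mod 118), i.e. 31x ≡ 71 (mod 118).
Multiplying by 31⁻¹ = 99 gives x ≡ 99·71 = 7029 = 59·118 + 67 ≡ 67 (mod 118).
Check: f(67) = 31·67 + 109 = 2186 = 18·118 + 62 ≡ 62 (mod 118).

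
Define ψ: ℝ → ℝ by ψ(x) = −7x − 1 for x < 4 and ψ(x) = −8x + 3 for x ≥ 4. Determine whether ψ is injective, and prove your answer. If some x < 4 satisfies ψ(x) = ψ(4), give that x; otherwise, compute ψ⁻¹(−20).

19/7

Both pieces are strictly decreasing (slopes −7 and −8), so each is injective on its own interval.
The left piece maps (−∞, 4) onto (−29, ∞); the right piece maps [4, ∞) onto (−∞, −29].
These images are disjoint, so no value is attained by both pieces. Therefore ψ is injective.
Because the two images are disjoint, no x < 4 has ψ(x) = ψ(4), so we compute ψ⁻¹(−20): −20 lies in (−29, ∞), so solve −7x − 1 = −20: x = (−20 + 1)/(−7) = 19/7.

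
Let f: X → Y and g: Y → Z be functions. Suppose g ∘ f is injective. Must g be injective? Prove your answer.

not injective

No. Take X = {0}, Y = {0, 1}, Z = {0, 1}, f(a) = a for each a ∈ X, and g(b) = 0 if b ∈ {0, 1} else g(b) = b.
Then g ∘ f = f is injective (X ⊂ Y and f is the inclusion), but g(0) = g(1) = 0 with 0 ≠ 1, so g is not injective.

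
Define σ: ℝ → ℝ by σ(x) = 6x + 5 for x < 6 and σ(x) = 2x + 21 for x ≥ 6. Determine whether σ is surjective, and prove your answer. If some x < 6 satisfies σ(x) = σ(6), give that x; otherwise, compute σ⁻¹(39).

14/3

Both pieces are strictly increasing (slopes 6 and 2), so each is injective on its own interval.
The left piece maps (−∞, 6) onto (−∞, 41); the right piece maps [6, ∞) onto [33, ∞).
The union (−∞, 41) ∪ [33, ∞) covers ℝ, so σ is surjective.
For the follow-up: the images overlap, so an x < 6 with σ(x) = σ(6) exists. σ(6) = 33; solving 6x + 5 = 33 for x < 6 gives x = (33 − 5)/6 = 14/3.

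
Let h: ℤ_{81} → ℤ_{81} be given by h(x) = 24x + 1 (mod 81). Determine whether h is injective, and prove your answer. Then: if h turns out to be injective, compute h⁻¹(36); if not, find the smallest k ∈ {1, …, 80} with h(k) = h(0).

We have gcd(24, 81) = 3 > 1. Taking s = 0 and t = 27: h(0) = 1 and h(27) = 24·27 + 1 = 649 ≡ 1 (mod 81).
So h(0) = h(27) while 0 ≠ 27, hence h is not injective.
Since h is not injective, we find the least positive k with h(k) = h(0): this means 24k ≡ 0 (mod 81), i.e. 81 ∣ 24k. Since gcd(24, 81) = 3, dividing through by 3 this holds exactly when 27 ∣ 8k, and as gcd(8, 27) = 1, exactly when 27 ∣ k.
The smallest positive such k is 27.

27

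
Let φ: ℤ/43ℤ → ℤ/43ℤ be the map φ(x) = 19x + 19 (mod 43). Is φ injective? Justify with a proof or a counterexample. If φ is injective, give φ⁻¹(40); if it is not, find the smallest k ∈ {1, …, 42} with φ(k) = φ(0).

26

Suppose φ(u) = φ(v) in ℤ/43ℤ. Then 19u + 19 ≡ 19v + 19 (mod 43), therefore 19(u − v) ≡ 0 (mod 43).
Since gcd(19, 43) = 1, 19 is invertible modulo 43, therefore u − v ≡ 0 (mod 43), i.e. u = v.
Therefore φ is injective.
We now compute 19⁻¹ mod 43 explicitly. Euclid's algorithm: 43 = 2·19 + 5, 19 = 3·5 + 4, 5 = 1·4 + 1; back-substituting gives 1 = 34·19 − 15·43, so 19⁻¹ ≡ 34 (mod 43).
Since φ is injective, we compute φ⁻¹(40): solve 19x + 19 ≡ 40 (mod 43), i.e. 19x ≡ 21 (mod 43).
Multiplying by 19⁻¹ = 34 gives x ≡ 34·21 = 714 = 16·43 + 26 ≡ 26 (mod 43).
Check: φ(26) = 19·26 + 19 = 513 = 11·43 + 40 ≡ 40 (mod 43).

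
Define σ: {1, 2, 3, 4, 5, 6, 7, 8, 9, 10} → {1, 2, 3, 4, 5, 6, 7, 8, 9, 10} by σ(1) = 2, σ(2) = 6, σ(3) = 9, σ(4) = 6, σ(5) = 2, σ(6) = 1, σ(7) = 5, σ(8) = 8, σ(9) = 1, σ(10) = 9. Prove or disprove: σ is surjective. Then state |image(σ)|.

6

No element maps to 3, so σ is not surjective.
The image of σ is {1, 2, 5, 6, 8, 9}, which has 6 elements.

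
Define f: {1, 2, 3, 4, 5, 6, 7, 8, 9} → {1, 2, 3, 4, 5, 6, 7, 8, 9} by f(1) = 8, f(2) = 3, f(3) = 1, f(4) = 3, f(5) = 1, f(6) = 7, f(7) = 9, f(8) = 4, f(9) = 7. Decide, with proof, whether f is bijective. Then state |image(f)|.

f(2) = 3 = f(4) with 2 ≠ 4, so f is not injective, hence not bijective.
The image of f is {1, 3, 4, 7, 8, 9}, which has 6 elements.

6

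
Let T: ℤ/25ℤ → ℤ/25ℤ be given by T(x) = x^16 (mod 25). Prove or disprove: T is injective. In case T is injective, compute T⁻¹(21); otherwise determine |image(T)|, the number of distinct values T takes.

6

T(3): Repeated squaring mod 25: 3^1 ≡ 3, 3^2 ≡ 3² = 9, 3^4 ≡ 9² = 81 ≡ 6, 3^8 ≡ 6² = 36 ≡ 11, 3^16 ≡ 11² = 121 ≡ 21. So 3^16 ≡ 21 (mod 25).
T(4): Repeated squaring mod 25: 4^1 ≡ 4, 4^2 ≡ 4² = 16, 4^4 ≡ 16² = 256 ≡ 6, 4^8 ≡ 6² = 36 ≡ 11, 4^16 ≡ 11² = 121 ≡ 21. So 4^16 ≡ 21 (mod 25).
So T(3) = T(4) = 21 while 3 ≠ 4, so T is not injective.
Since T is not injective, we determine |image(T)|. Computing x^16 mod 25 for each x (by repeated squaring, reducing mod 25 at every step), the values T(0), T(1), …, T(24) are: 0, 1, 11, 21, 21, 0, 6, 1, 6, 16, 0, 11, 16, 16, 11, 0, 16, 6, 1, 6, 0, 21, 21, 11, 1.
The distinct values are {0, 1, 6, 11, 16, 21}; there are 6 of them.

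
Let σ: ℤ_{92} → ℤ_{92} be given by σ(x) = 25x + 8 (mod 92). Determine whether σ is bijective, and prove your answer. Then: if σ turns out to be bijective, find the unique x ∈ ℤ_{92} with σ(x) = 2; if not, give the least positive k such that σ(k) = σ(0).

If σ(x_1) = σ(x_2), then 25x_1 ≡ 25x_2 (mod 92). Because gcd(25, 92) = 1, we may cancel 25 to get x_1 ≡ x_2 (mod 92).
We now compute 25⁻¹ mod 92 explicitly. Euclid's algorithm: 92 = 3·25 + 17, 25 = 1·17 + 8, 17 = 2·8 + 1; back-substituting gives 1 = 81·25 − 22·92, so 25⁻¹ ≡ 81 (mod 92).
Then y ↦ 81(y − 8) is a two-sided inverse to σ, so every y ∈ ℤ_{92} has a preimage.
Therefore σ is bijective.
Since σ is bijective, we find σ⁻¹(2): we need 25x ≡ 2 − 8 ≡ 86 (mod 92). Using 25⁻¹ = 81: x ≡ 81·86 = 6966 = 75·92 + 66, so x = 66.
Check: σ(66) = 25·66 + 8 = 1658 = 18·92 + 2 ≡ 2 (mod 92).

66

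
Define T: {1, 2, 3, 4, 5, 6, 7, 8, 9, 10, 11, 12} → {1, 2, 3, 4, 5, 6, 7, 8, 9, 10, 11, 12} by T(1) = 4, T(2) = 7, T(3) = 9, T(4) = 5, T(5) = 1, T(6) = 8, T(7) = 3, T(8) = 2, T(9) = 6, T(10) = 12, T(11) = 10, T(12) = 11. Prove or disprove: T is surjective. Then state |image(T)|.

Every element of the codomain has a preimage: 1 = T(5), 2 = T(8), 3 = T(7), 4 = T(1), 5 = T(4), 6 = T(9), 7 = T(2), 8 = T(6), 9 = T(3), 10 = T(11), 11 = T(12), 12 = T(10).
So T is surjective.
The image of T is {1, 2, 3, 4, 5, 6, 7, 8, 9, 10, 11, 12}, which has 12 elements.

12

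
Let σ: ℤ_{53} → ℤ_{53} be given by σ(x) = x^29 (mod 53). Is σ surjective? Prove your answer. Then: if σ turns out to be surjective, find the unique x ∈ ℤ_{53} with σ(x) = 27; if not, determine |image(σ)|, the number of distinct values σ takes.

Since 53 is prime, the nonzero elements of ℤ_{53} form a cyclic group of order 52.
As gcd(29, 52) = 1, raising to the 29th power is a bijection on this group: if s^29 ≡ t^29 then (st^{−1})^29 = 1, and the only element of order dividing gcd(29, 52) = 1 is 1, so s = t.
With σ(0) = 0 this makes σ injective on all of ℤ_{53}, hence bijective (finite equal-size domain and codomain). In particular σ is surjective.
Since σ is surjective, we find the preimage of 27. The inverse of x ↦ x^29 on (ℤ_{53})^× is x ↦ x^9, because 29·9 = 261 = 5·52 + 1 ≡ 1 (mod 52) and x^{52} = 1 for x ≠ 0 (Fermat). So σ⁻¹(27) = 27^9 mod 53.
Repeated squaring mod 53: 27^1 ≡ 27, 27^2 ≡ 27² = 729 ≡ 40, 27^4 ≡ 40² = 1600 ≡ 10, 27^8 ≡ 10² = 100 ≡ 47. Since 9 = 8 + 1, 27^9 ≡ 47·27: 47·27 = 1269 ≡ 50. So 27^9 ≡ 50 (mod 53).
Hence σ⁻¹(27) = 50.

50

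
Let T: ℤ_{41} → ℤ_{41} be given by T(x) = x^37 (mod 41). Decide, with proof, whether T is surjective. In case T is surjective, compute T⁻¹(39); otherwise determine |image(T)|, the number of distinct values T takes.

Since 41 is prime, the nonzero elements of ℤ_{41} form a cyclic group of order 40.
As gcd(37, 40) = 1, raising to the 37th power is a bijection on this group: if x_1^37 ≡ x_2^37 then (x_1x_2^{−1})^37 = 1, and the only element of order dividing gcd(37, 40) = 1 is 1, so x_1 = x_2.
With T(0) = 0 this makes T injective on all of ℤ_{41}, hence bijective (finite equal-size domain and codomain). In particular T is surjective.
Since T is surjective, we find the preimage of 39. The inverse of x ↦ x^37 on (ℤ_{41})^× is x ↦ x^13, because 37·13 = 481 = 12·40 + 1 ≡ 1 (mod 40) and x^{40} = 1 for x ≠ 0 (Fermat). So T⁻¹(39) = 39^13 mod 41.
Repeated squaring mod 41: 39^1 ≡ 39, 39^2 ≡ 39² = 1521 ≡ 4, 39^4 ≡ 4² = 16, 39^8 ≡ 16² = 256 ≡ 10. Since 13 = 8 + 4 + 1, 39^13 ≡ 10·16·39: 10·16 = 160 ≡ 37, then 37·39 = 1443 ≡ 8. So 39^13 ≡ 8 (mod 41).
Hence T⁻¹(39) = 8.

8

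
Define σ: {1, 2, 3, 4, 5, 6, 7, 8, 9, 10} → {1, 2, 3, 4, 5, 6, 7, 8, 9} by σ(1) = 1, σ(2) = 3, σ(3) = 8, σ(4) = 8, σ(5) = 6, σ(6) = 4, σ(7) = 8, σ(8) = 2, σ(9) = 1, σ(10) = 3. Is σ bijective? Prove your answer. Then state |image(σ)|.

6

σ(3) = 8 = σ(4) with 3 ≠ 4, so σ is not injective, hence not bijective.
The image of σ is {1, 2, 3, 4, 6, 8}, which has 6 elements.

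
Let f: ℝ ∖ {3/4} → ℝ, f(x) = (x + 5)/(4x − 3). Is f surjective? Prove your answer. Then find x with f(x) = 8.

29/31

If f(x) = 1/4, cross-multiplying gives 4(x + 5) = 1(4x − 3), which simplifies to 20 = −3 — false.  So 1/4 has no preimage and f is not surjective.
Solving f(x) = 8: cross-multiplying gives x + 5 = 8(4x − 3), which rearranges to −31x = −29, so x = 29/31.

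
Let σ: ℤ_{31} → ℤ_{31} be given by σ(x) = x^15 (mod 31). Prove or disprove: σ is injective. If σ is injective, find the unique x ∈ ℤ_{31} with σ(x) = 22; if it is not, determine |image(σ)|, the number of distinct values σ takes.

σ(1) = 1^15 = 1.
σ(2): Repeated squaring mod 31: 2^1 ≡ 2, 2^2 ≡ 2² = 4, 2^4 ≡ 4² = 16, 2^8 ≡ 16² = 256 ≡ 8. Since 15 = 8 + 4 + 2 + 1, 2^15 ≡ 8·16·4·2: 8·16 = 128 ≡ 4, then 4·4 = 16, then 16·2 = 32 ≡ 1. So 2^15 ≡ 1 (mod 31).
So σ(1) = σ(2) = 1 while 1 ≠ 2, therefore σ is not injective.
Since σ is not injective, we determine |image(σ)|. Computing x^15 mod 31 for each x (by repeated squaring, reducing mod 31 at every step), the values σ(0), σ(1), …, σ(30) are: 0, 1, 1, 30, 1, 1, 30, 1, 1, 1, 1, 30, 30, 30, 1, 30, 1, 30, 1, 1, 1, 30, 30, 30, 30, 1, 30, 30, 1, 30, 30.
The distinct values are {0, 1, 30}; there are 3 of them.

3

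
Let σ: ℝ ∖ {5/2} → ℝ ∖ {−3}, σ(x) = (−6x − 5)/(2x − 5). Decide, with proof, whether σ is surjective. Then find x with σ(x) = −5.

15/2

For any y ≠ −3, solving y(2x − 5) = −6x − 5 for x gives a well-defined x ≠ 5/2. So σ is surjective.
Solving σ(x) = −5: cross-multiplying gives −6x − 5 = −5(2x − 5), which rearranges to 4x = 30, so x = 15/2.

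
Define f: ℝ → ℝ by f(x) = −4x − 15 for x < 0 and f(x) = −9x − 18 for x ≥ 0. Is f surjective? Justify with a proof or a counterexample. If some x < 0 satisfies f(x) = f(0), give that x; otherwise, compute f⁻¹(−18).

0

Both pieces are strictly decreasing (slopes −4 and −9), so each is injective on its own interval.
The left piece maps (−∞, 0) onto (−15, ∞); the right piece maps [0, ∞) onto (−∞, −18].
The union (−15, ∞) ∪ (−∞, −18] omits the interval between −15 and −18; in particular −15 has no preimage. So f is not surjective.
Because the two images are disjoint, no x < 0 has f(x) = f(0), so we compute f⁻¹(−18): −18 lies in (−∞, −18], so solve −9x − 18 = −18: x = (−18 + 18)/(−9) = 0.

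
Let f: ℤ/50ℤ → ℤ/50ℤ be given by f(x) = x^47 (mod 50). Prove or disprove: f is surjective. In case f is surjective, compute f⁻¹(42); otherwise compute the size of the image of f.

f(0) = 0^47 = 0.
f(10): Repeated squaring mod 50: 10^1 ≡ 10, 10^2 ≡ 10² = 100 ≡ 0, 10^4 ≡ 0² = 0, 10^8 ≡ 0² = 0, 10^16 ≡ 0² = 0, 10^32 ≡ 0² = 0. Since 47 = 32 + 8 + 4 + 2 + 1, 10^47 ≡ 0·0·0·0·10: 0·0 = 0, then 0·0 = 0, then 0·0 = 0, then 0·10 = 0. So 10^47 ≡ 0 (mod 50).
So f(0) = f(10) = 0 while 0 ≠ 10, thus f is not injective.
A non-injective map from the 50-element set ℤ/50ℤ to itself takes at most 49 distinct values, so it cannot be surjective. Therefore f is not surjective.
Since f is not surjective, we determine |image(f)|. Computing x^47 mod 50 for each x (by repeated squaring, reducing mod 50 at every step), the values f(0), f(1), …, f(49) are: 0, 1, 28, 37, 34, 25, 36, 43, 2, 19, 0, 21, 8, 17, 4, 25, 6, 23, 32, 39, 0, 41, 38, 47, 24, 25, 26, 3, 12, 9, 0, 11, 18, 27, 44, 25, 46, 33, 42, 29, 0, 31, 48, 7, 14, 25, 16, 13, 22, 49.
The distinct values are {0, 1, 2, 3, 4, 6, 7, 8, 9, 11, 12, 13, 14, 16, 17, 18, 19, 21, 22, 23, 24, 25, 26, 27, 28, 29, 31, 32, 33, 34, 36, 37, 38, 39, 41, 42, 43, 44, 46, 47, 48, 49}; there are 42 of them.

42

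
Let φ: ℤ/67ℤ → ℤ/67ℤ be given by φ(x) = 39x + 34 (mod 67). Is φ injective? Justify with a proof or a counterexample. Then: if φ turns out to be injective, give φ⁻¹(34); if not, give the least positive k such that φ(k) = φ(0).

Recall that φ is injective if φ(a) = φ(b) implies a = b.
Suppose φ(a) = φ(b) in ℤ/67ℤ. Then 39a + 34 ≡ 39b + 34 (mod 67), thus 39(a − b) ≡ 0 (mod 67).
Since gcd(39, 67) = 1, 39 is invertible modulo 67, therefore a − b ≡ 0 (mod 67), i.e. a = b.
So φ is injective.
We now compute 39⁻¹ mod 67 explicitly. Euclid's algorithm: 67 = 1·39 + 28, 39 = 1·28 + 11, 28 = 2·11 + 6, 11 = 1·6 + 5, 6 = 1·5 + 1; back-substituting gives 1 = 55·39 − 32·67, so 39⁻¹ ≡ 55 (mod 67).
Since φ is injective, we find φ⁻¹(34): we need 39x ≡ 34 − 34 ≡ 0 (mod 67). Using 39⁻¹ = 55: x ≡ 55·0 = 0, so x = 0.
Check: φ(0) = 39·0 + 34 = 34 ≡ 34 (mod 67).

0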